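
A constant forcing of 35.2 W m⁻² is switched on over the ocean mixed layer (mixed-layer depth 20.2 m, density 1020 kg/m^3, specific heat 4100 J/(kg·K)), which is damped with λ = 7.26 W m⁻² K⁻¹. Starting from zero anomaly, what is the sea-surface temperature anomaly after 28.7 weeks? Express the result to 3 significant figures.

Areal heat capacity C = ρ c_p D = 1020 × 4100 × 20.2 = 8.45×10^7 J m⁻² K⁻¹.
τ = C / λ = 8.45×10^7 / 7.26 = 1.16×10^7 s.
Equilibrium anomaly ΔT_eq = F / λ = 35.2 / 7.26 = 4.85 K.
t = 28.7 weeks = 1.74×10^7 s, so t/τ = 1.49.
ΔT(t) = ΔT_eq (1 − e^(−t/τ)) = 4.85 × (1 − e^−1.49) = 3.76 K.

3.76 K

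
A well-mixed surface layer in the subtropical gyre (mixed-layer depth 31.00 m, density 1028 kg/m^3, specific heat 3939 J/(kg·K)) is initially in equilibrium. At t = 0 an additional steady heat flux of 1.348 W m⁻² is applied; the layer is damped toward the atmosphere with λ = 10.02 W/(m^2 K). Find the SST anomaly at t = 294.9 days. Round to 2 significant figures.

Areal heat capacity C = ρ c_p D = 1028 × 3939 × 31.00 = 1.26×10^8 J/(m^2 K).
τ = C / λ = 1.26×10^8 / 10.02 = 1.25×10^7 s.
Equilibrium anomaly ΔT_eq = F / λ = 1.348 / 10.02 = 0.135 K.
t = 294.9 days = 2.55×10^7 s, so t/τ = 2.03.
ΔT(t) = ΔT_eq (1 − e^(−t/τ)) = 0.135 × (1 − e^−2.03) = 0.117 K.

0.12 K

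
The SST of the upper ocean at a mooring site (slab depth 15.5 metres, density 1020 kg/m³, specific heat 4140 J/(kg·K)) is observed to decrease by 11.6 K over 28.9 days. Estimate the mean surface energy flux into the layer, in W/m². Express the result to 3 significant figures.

Areal heat capacity C = ρ c_p D = 1020 × 4140 × 15.5 = 6.55×10^7 J m⁻² K⁻¹.
Required heat per unit area: Q = C ΔT = 6.55×10^7 × -11.6 = -7.59×10^8 J/m².
Flux F = Q / Δt = -7.59×10^8 / 2.50×10^6 s = -304 W/m².

-304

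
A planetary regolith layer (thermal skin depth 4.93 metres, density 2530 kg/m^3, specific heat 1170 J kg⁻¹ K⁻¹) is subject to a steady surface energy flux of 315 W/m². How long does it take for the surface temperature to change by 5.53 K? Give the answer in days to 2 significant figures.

Areal heat capacity C = ρ c_p D = 2530 × 1170 × 4.93 = 1.46×10^7 J/(m²·K).
Time required: Δt = C ΔT / F = 1.46×10^7 × 5.53 / 315 = 2.56×10^5 s.
In days: 2.56×10^5 s / (86400 s/day) = 2.97 days.

3.0 days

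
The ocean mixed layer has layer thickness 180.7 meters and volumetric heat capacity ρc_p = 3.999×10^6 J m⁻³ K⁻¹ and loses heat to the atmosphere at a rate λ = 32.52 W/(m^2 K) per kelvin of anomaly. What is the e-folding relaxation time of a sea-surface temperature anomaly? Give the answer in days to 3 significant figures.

Areal heat capacity C = ρc_p × D = 3.999×10^6 × 180.7 = 7.23×10^8 J m⁻² K⁻¹.
Relaxation time τ = C / λ = 7.23×10^8 / 32.52 = 2.22×10^7 s.
In days: 2.22×10^7 s / (86400 s/day) = 257 days.

257 days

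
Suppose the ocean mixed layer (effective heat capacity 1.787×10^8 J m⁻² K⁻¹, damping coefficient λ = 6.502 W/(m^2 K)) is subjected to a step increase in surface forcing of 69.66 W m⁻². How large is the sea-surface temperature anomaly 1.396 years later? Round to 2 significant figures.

Areal heat capacity C = 1.787×10^8 J m⁻² K⁻¹ (given).
τ = C / λ = 1.79×10^8 / 6.502 = 2.75×10^7 s.
Equilibrium anomaly ΔT_eq = F / λ = 69.66 / 6.502 = 10.7 K.
t = 1.396 years = 4.41×10^7 s, so t/τ = 1.60.
ΔT(t) = ΔT_eq (1 − e^(−t/τ)) = 10.7 × (1 − e^−1.60) = 8.56 K.

8.6 K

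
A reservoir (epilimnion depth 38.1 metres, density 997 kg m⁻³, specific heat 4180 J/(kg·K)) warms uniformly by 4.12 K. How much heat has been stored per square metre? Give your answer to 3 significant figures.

Areal heat capacity C = ρ c_p D = 997 × 4180 × 38.1 = 1.59×10^8 J/(m^2 K).
ΔQ = C ΔT = 1.59×10^8 × 4.12 = 6.54×10^8 J/m².

6.54×10^8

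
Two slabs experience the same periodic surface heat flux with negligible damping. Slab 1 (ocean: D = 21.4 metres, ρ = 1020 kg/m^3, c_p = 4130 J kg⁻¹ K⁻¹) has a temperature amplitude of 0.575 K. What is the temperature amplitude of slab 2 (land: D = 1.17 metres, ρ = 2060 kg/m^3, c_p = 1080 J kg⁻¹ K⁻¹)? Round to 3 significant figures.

19.9 K

C_ocean = 9.01×10^7 J/(m²·K); C_land = 2.60×10^6 J/(m²·K).
A ∝ 1/C ⇒ A_land = A_ocean × C_ocean/C_land = 0.575 × 34.6 = 19.9 K.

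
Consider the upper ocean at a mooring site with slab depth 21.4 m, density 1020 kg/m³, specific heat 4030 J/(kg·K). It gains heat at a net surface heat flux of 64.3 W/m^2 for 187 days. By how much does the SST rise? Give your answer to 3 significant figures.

Areal heat capacity C = ρ c_p D = 1020 × 4030 × 21.4 = 8.80×10^7 J m⁻² K⁻¹.
Net heat input Q = F Δt = 64.3 × (187 days × 86400 s/day) = 1.04×10^9 J/m².
ΔT = Q / C = 1.04×10^9 / 8.80×10^7 = 11.8 K.

11.8 K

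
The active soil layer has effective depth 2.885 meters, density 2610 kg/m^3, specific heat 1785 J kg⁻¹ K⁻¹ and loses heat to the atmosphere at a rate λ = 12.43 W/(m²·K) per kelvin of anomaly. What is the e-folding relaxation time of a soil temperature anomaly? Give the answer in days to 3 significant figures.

12.5 days

Areal heat capacity C = ρ c_p D = 2610 × 1785 × 2.885 = 1.34×10^7 J/(m²·K).
Relaxation time τ = C / λ = 1.34×10^7 / 12.43 = 1.08×10^6 s.
In days: 1.08×10^6 s / (86400 s/day) = 12.5 days.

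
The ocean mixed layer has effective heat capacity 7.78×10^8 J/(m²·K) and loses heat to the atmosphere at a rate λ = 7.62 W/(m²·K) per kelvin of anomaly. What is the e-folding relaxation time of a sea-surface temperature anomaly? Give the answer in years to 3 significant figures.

3.24 years

Areal heat capacity C = 7.78×10^8 J/(m²·K) (given).
Relaxation time τ = C / λ = 7.78×10^8 / 7.62 = 1.02×10^8 s.
In years: 1.02×10^8 s / (3.156×10^7 s/year) = 3.24 years.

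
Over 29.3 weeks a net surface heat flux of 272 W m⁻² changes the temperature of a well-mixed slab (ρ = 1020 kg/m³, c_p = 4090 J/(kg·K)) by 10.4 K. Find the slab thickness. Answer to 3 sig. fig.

Heat input Q = F Δt = 272 × 1.77×10^7 s = 4.82×10^9 J/m².
Required areal heat capacity C = Q / ΔT = 4.63×10^8 J/(m²·K).
Depth D = C / (ρ c_p) = 4.63×10^8 / (1020 × 4090) = 111 m.

111 m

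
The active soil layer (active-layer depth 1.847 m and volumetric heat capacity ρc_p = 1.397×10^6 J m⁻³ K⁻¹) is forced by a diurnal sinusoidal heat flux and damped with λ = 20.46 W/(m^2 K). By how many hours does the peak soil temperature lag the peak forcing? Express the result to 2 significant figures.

Areal heat capacity C = ρc_p × D = 1.397×10^6 × 1.847 = 2.58×10^6 J/(m^2 K).
ω = 2π / 86400 s = 7.27×10^-5 s⁻¹.
Phase lag φ = arctan(Cω/λ) = arctan(188/20.46) = 1.46 rad.
Time lag = φ / ω = 1.46 / 7.27×10^-5 = 20100 s = 5.59 hours.

5.6 hours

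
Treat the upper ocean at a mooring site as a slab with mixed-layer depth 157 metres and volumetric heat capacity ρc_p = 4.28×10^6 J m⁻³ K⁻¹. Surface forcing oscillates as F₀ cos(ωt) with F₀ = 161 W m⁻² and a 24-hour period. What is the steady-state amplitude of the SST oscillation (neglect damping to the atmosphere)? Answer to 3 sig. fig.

0.00329 K

Areal heat capacity C = ρc_p × D = 4.28×10^6 × 157 = 6.72×10^8 J/(m²·K).
Angular frequency ω = 2π / T = 2π / 86400 s = 7.27×10^-5 s⁻¹.
Cω = 6.72×10^8 × 7.27×10^-5 = 48900 W/(m²·K).
Amplitude A = F₀ / (Cω) = 161 / 48900 = 0.00329 K.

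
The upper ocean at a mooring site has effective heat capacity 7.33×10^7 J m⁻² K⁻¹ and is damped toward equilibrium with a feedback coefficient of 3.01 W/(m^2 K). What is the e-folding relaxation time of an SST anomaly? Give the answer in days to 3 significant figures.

282 days

Areal heat capacity C = 7.33×10^7 J m⁻² K⁻¹ (given).
Relaxation time τ = C / λ = 7.33×10^7 / 3.01 = 2.44×10^7 s.
In days: 2.44×10^7 s / (86400 s/day) = 282 days.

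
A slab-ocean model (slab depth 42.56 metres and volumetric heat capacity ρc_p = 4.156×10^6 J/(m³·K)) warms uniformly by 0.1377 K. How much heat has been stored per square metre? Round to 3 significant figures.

2.44×10^7

Areal heat capacity C = ρc_p × D = 4.156×10^6 × 42.56 = 1.77×10^8 J/(m²·K).
ΔQ = C ΔT = 1.77×10^8 × 0.1377 = 2.44×10^7 J/m².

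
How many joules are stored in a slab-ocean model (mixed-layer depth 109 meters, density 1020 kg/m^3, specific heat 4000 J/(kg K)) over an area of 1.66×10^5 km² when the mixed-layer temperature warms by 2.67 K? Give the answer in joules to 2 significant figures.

2.0×10^20 J

Areal heat capacity C = ρ c_p D = 1020 × 4000 × 109 = 4.45×10^8 J/(m²·K).
Heat per unit area: q = C ΔT = 4.45×10^8 × 2.67 = 1.19×10^9 J/m².
Total heat: Q = q × A = 1.19×10^9 × (1.66×10^5 × 10⁶ m²) = 1.97×10^20 J.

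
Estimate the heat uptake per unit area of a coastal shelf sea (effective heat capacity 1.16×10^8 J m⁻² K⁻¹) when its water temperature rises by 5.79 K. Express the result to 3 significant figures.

Areal heat capacity C = 1.16×10^8 J m⁻² K⁻¹ (given).
ΔQ = C ΔT = 1.16×10^8 × 5.79 = 6.72×10^8 J/m².

6.72×10^8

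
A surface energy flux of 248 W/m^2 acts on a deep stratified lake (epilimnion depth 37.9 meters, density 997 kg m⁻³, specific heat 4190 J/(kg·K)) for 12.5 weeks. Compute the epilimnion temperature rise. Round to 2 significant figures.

12 K

Areal heat capacity C = ρ c_p D = 997 × 4190 × 37.9 = 1.58×10^8 J m⁻² K⁻¹.
Net heat input Q = F Δt = 248 × (12.5 weeks × 6.048×10^5 s/week) = 1.87×10^9 J/m².
ΔT = Q / C = 1.87×10^9 / 1.58×10^8 = 11.8 K.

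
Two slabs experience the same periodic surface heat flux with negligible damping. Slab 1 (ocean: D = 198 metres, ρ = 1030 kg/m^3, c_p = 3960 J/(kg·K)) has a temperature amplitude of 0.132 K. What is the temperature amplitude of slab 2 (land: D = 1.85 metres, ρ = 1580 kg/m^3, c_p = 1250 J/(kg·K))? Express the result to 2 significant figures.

29 K

C_ocean = 8.08×10^8 J/(m²·K); C_land = 3.65×10^6 J/(m²·K).
A ∝ 1/C ⇒ A_land = A_ocean × C_ocean/C_land = 0.132 × 221 = 29.2 K.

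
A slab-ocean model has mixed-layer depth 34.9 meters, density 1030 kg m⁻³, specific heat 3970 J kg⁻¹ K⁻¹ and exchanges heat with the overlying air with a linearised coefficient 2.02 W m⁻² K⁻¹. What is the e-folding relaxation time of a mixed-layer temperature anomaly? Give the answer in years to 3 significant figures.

Areal heat capacity C = ρ c_p D = 1030 × 3970 × 34.9 = 1.43×10^8 J m⁻² K⁻¹.
Relaxation time τ = C / λ = 1.43×10^8 / 2.02 = 7.06×10^7 s.
In years: 7.06×10^7 s / (3.156×10^7 s/year) = 2.24 years.

2.24 years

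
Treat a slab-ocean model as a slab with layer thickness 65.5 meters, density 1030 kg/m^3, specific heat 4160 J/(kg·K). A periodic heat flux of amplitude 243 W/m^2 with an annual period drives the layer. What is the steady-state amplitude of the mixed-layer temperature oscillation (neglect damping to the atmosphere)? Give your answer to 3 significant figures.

4.35 K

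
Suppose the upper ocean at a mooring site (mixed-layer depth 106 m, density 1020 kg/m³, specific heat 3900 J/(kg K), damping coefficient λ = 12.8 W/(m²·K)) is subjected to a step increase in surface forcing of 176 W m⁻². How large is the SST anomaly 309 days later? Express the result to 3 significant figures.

7.64 K

Areal heat capacity C = ρ c_p D = 1020 × 3900 × 106 = 4.22×10^8 J m⁻² K⁻¹.
τ = C / λ = 4.22×10^8 / 12.8 = 3.29×10^7 s.
Equilibrium anomaly ΔT_eq = F / λ = 176 / 12.8 = 13.8 K.
t = 309 days = 2.67×10^7 s, so t/τ = 0.810.
ΔT(t) = ΔT_eq (1 − e^(−t/τ)) = 13.8 × (1 − e^−0.810) = 7.64 K.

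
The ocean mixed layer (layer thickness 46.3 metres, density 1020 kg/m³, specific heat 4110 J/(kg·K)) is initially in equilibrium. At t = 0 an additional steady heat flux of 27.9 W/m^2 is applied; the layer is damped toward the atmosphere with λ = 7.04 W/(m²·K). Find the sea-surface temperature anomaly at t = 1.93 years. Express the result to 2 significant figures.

3.5 K

Areal heat capacity C = ρ c_p D = 1020 × 4110 × 46.3 = 1.94×10^8 J m⁻² K⁻¹.
τ = C / λ = 1.94×10^8 / 7.04 = 2.76×10^7 s.
Equilibrium anomaly ΔT_eq = F / λ = 27.9 / 7.04 = 3.96 K.
t = 1.93 years = 6.09×10^7 s, so t/τ = 2.21.
ΔT(t) = ΔT_eq (1 − e^(−t/τ)) = 3.96 × (1 − e^−2.21) = 3.53 K.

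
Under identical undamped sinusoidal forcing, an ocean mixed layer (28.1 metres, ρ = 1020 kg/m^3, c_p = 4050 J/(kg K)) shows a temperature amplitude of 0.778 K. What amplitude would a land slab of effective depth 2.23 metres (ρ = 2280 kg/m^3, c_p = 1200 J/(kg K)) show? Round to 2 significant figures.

15 K

C_ocean = 1.16×10^8 J/(m²·K); C_land = 6.10×10^6 J/(m²·K).
A ∝ 1/C ⇒ A_land = A_ocean × C_ocean/C_land = 0.778 × 19.0 = 14.8 K.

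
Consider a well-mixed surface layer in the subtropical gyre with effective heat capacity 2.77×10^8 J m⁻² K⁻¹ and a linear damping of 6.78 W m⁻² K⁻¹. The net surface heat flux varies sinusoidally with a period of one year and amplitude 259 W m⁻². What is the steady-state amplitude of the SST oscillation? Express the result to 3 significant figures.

4.66 K

Areal heat capacity C = 2.77×10^8 J m⁻² K⁻¹ (given).
Angular frequency ω = 2π / T = 2π / 3.15×10^7 s = 1.99×10^-7 s⁻¹.
√((Cω)² + λ²) = √((55.2)² + 6.78²) = 55.6 W/(m²·K).
Amplitude A = F₀ / √((Cω)²+λ²) = 259 / 55.6 = 4.66 K.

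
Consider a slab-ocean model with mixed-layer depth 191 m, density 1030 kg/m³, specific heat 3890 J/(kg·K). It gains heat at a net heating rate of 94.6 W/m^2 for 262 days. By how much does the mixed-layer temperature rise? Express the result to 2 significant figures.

2.8 K

Areal heat capacity C = ρ c_p D = 1030 × 3890 × 191 = 7.65×10^8 J/(m^2 K).
Net heat input Q = F Δt = 94.6 × (262 days × 86400 s/day) = 2.14×10^9 J/m².
ΔT = Q / C = 2.14×10^9 / 7.65×10^8 = 2.80 K.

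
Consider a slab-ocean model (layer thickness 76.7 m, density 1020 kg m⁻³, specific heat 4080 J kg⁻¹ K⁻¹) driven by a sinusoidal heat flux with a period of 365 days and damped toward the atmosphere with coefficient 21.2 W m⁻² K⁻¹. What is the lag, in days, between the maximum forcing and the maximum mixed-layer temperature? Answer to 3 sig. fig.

72.6 days

Areal heat capacity C = ρ c_p D = 1020 × 4080 × 76.7 = 3.19×10^8 J m⁻² K⁻¹.
ω = 2π / 3.15×10^7 s = 1.99×10^-7 s⁻¹.
Phase lag φ = arctan(Cω/λ) = arctan(63.6/21.2) = 1.25 rad.
Time lag = φ / ω = 1.25 / 1.99×10^-7 = 6.27×10^6 s = 72.6 days.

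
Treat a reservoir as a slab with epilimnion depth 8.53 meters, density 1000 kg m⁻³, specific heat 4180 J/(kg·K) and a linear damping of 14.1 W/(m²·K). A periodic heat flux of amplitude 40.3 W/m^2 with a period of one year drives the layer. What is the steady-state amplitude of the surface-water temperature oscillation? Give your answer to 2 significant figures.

Areal heat capacity C = ρ c_p D = 1000 × 4180 × 8.53 = 3.57×10^7 J/(m²·K).
Angular frequency ω = 2π / T = 2π / 3.15×10^7 s = 1.99×10^-7 s⁻¹.
√((Cω)² + λ²) = √((7.10)² + 14.1²) = 15.8 W/(m²·K).
Amplitude A = F₀ / √((Cω)²+λ²) = 40.3 / 15.8 = 2.55 K.

2.6 K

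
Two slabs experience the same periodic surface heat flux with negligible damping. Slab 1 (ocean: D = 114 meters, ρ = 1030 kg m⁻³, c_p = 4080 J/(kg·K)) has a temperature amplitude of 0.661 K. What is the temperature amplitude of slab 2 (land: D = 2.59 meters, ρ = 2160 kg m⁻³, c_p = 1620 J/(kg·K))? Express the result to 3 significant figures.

34.9 K

C_ocean = 4.79×10^8 J/(m²·K); C_land = 9.06×10^6 J/(m²·K).
A ∝ 1/C ⇒ A_land = A_ocean × C_ocean/C_land = 0.661 × 52.9 = 34.9 K.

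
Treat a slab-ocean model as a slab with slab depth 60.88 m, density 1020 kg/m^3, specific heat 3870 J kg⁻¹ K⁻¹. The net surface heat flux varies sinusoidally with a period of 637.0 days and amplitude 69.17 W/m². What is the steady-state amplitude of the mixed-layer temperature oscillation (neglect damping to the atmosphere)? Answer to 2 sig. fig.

2.5 K

Areal heat capacity C = ρ c_p D = 1020 × 3870 × 60.88 = 2.40×10^8 J m⁻² K⁻¹.
Angular frequency ω = 2π / T = 2π / 5.50×10^7 s = 1.14×10^-7 s⁻¹.
Cω = 2.40×10^8 × 1.14×10^-7 = 27.4 W/(m²·K).
Amplitude A = F₀ / (Cω) = 69.17 / 27.4 = 2.52 K.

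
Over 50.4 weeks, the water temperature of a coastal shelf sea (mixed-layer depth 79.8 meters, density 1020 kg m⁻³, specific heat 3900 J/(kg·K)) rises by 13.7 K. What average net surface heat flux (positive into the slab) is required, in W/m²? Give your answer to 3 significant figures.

Areal heat capacity C = ρ c_p D = 1020 × 3900 × 79.8 = 3.17×10^8 J m⁻² K⁻¹.
Required heat per unit area: Q = C ΔT = 3.17×10^8 × 13.7 = 4.35×10^9 J/m².
Flux F = Q / Δt = 4.35×10^9 / 3.05×10^7 s = 143 W/m².

143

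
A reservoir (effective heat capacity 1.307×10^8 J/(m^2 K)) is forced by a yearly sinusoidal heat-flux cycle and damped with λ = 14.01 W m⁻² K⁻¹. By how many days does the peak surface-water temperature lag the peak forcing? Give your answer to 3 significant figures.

62.6 days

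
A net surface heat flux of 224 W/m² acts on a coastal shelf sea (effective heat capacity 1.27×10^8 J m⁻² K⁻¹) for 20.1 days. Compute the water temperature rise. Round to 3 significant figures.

Areal heat capacity C = 1.27×10^8 J m⁻² K⁻¹ (given).
Net heat input Q = F Δt = 224 × (20.1 days × 86400 s/day) = 3.89×10^8 J/m².
ΔT = Q / C = 3.89×10^8 / 1.27×10^8 = 3.06 K.

3.06 K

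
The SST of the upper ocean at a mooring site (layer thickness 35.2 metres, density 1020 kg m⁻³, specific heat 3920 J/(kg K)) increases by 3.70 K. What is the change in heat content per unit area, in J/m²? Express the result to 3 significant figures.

Areal heat capacity C = ρ c_p D = 1020 × 3920 × 35.2 = 1.41×10^8 J m⁻² K⁻¹.
ΔQ = C ΔT = 1.41×10^8 × 3.70 = 5.21×10^8 J/m².

5.21×10^8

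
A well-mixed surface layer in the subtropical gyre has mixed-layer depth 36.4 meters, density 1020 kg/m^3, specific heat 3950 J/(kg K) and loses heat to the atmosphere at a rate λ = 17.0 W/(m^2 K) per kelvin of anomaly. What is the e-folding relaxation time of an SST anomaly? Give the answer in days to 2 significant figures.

100 days

Areal heat capacity C = ρ c_p D = 1020 × 3950 × 36.4 = 1.47×10^8 J m⁻² K⁻¹.
Relaxation time τ = C / λ = 1.47×10^8 / 17.0 = 8.63×10^6 s.
In days: 8.63×10^6 s / (86400 s/day) = 99.8 days.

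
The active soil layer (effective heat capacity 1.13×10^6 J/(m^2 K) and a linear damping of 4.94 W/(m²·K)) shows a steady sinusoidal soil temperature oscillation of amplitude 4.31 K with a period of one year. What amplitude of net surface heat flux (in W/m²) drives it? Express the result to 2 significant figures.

Areal heat capacity C = 1.13×10^6 J/(m^2 K) (given).
ω = 2π / 3.15×10^7 s = 1.99×10^-7 s⁻¹.
√((Cω)² + λ²) = √((0.225)² + 4.94²) = 4.95 W/(m²·K).
F₀ = A × √((Cω)²+λ²) = 4.31 × 4.95 = 21.3 W/m².

21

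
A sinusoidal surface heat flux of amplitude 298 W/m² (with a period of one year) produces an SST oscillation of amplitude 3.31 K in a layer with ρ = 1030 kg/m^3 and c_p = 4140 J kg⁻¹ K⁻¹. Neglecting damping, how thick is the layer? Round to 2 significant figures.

110 m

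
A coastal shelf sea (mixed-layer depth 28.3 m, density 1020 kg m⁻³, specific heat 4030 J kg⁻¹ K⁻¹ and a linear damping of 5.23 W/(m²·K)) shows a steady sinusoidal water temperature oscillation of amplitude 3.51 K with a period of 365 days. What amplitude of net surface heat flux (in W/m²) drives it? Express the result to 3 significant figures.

83.4

Areal heat capacity C = ρ c_p D = 1020 × 4030 × 28.3 = 1.16×10^8 J m⁻² K⁻¹.
ω = 2π / 3.15×10^7 s = 1.99×10^-7 s⁻¹.
√((Cω)² + λ²) = √((23.2)² + 5.23²) = 23.8 W/(m²·K).
F₀ = A × √((Cω)²+λ²) = 3.51 × 23.8 = 83.4 W/m².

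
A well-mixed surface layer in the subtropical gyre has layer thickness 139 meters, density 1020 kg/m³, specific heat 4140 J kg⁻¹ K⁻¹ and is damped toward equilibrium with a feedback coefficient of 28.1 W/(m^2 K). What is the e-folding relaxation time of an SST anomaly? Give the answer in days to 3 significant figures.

Areal heat capacity C = ρ c_p D = 1020 × 4140 × 139 = 5.87×10^8 J/(m²·K).
Relaxation time τ = C / λ = 5.87×10^8 / 28.1 = 2.09×10^7 s.
In days: 2.09×10^7 s / (86400 s/day) = 242 days.

242 days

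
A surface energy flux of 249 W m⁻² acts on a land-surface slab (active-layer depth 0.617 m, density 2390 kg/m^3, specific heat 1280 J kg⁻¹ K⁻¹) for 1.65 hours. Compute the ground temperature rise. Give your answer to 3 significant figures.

0.784 K

Areal heat capacity C = ρ c_p D = 2390 × 1280 × 0.617 = 1.89×10^6 J m⁻² K⁻¹.
Net heat input Q = F Δt = 249 × (1.65 hours × 3600 s/hour) = 1.48×10^6 J/m².
ΔT = Q / C = 1.48×10^6 / 1.89×10^6 = 0.784 K.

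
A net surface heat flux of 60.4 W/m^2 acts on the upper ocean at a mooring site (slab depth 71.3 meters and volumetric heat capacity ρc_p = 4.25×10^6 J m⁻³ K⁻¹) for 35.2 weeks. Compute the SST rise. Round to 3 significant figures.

Areal heat capacity C = ρc_p × D = 4.25×10^6 × 71.3 = 3.03×10^8 J/(m²·K).
Net heat input Q = F Δt = 60.4 × (35.2 weeks × 6.048×10^5 s/week) = 1.29×10^9 J/m².
ΔT = Q / C = 1.29×10^9 / 3.03×10^8 = 4.24 K.

4.24 K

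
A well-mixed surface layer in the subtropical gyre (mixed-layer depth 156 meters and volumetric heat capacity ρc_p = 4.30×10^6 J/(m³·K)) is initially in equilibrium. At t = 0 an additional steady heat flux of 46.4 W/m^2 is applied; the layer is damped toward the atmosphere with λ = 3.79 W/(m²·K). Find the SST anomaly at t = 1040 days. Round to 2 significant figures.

4.9 K

Areal heat capacity C = ρc_p × D = 4.30×10^6 × 156 = 6.71×10^8 J/(m^2 K).
τ = C / λ = 6.71×10^8 / 3.79 = 1.77×10^8 s.
Equilibrium anomaly ΔT_eq = F / λ = 46.4 / 3.79 = 12.2 K.
t = 1040 days = 8.99×10^7 s, so t/τ = 0.508.
ΔT(t) = ΔT_eq (1 − e^(−t/τ)) = 12.2 × (1 − e^−0.508) = 4.87 K.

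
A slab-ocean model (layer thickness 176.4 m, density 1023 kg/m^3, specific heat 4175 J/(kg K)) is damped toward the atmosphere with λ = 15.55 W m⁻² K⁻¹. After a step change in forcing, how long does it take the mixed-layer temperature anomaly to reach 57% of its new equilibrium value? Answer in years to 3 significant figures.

1.30 years

Areal heat capacity C = ρ c_p D = 1023 × 4175 × 176.4 = 7.53×10^8 J m⁻² K⁻¹.
τ = C / λ = 7.53×10^8 / 15.55 = 4.85×10^7 s.
Fraction reached: 1 − e^(−t/τ) = 0.57 ⇒ t = −τ ln(1 − 0.57) = τ × 0.844.
t = 4.09×10^7 s = 1.30 years.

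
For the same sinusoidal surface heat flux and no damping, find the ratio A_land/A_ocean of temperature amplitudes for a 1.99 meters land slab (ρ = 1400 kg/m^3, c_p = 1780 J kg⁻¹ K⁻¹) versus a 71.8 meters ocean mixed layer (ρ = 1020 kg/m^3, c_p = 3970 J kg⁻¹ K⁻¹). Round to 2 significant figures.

C_ocean = 1020 × 3970 × 71.8 = 2.91×10^8 J/(m²·K).
C_land = 1400 × 1780 × 1.99 = 4.96×10^6 J/(m²·K).
Undamped amplitude ∝ 1/C, so A_land/A_ocean = C_ocean/C_land = 58.6.

59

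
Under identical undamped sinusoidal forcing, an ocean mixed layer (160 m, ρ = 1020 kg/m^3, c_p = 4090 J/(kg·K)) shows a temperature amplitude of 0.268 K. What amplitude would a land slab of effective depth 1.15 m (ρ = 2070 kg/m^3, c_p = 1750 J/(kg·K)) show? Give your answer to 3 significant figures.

C_ocean = 6.67×10^8 J/(m²·K); C_land = 4.17×10^6 J/(m²·K).
A ∝ 1/C ⇒ A_land = A_ocean × C_ocean/C_land = 0.268 × 160 = 42.9 K.

42.9 K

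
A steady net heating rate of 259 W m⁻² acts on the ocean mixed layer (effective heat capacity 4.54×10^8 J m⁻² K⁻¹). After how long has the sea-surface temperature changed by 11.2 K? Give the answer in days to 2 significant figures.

230 days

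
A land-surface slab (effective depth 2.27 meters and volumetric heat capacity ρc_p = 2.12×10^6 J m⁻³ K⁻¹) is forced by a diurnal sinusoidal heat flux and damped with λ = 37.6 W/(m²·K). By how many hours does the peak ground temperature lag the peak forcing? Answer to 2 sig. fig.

Areal heat capacity C = ρc_p × D = 2.12×10^6 × 2.27 = 4.81×10^6 J/(m²·K).
ω = 2π / 86400 s = 7.27×10^-5 s⁻¹.
Phase lag φ = arctan(Cω/λ) = arctan(350/37.6) = 1.46 rad.
Time lag = φ / ω = 1.46 / 7.27×10^-5 = 20100 s = 5.59 hours.

5.6 hours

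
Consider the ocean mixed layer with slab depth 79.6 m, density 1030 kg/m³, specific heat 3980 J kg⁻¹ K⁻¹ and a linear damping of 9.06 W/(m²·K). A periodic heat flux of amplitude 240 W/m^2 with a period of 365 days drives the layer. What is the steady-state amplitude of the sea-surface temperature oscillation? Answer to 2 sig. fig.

Areal heat capacity C = ρ c_p D = 1030 × 3980 × 79.6 = 3.26×10^8 J/(m^2 K).
Angular frequency ω = 2π / T = 2π / 3.15×10^7 s = 1.99×10^-7 s⁻¹.
√((Cω)² + λ²) = √((65.0)² + 9.06²) = 65.6 W/(m²·K).
Amplitude A = F₀ / √((Cω)²+λ²) = 240 / 65.6 = 3.66 K.

3.7 K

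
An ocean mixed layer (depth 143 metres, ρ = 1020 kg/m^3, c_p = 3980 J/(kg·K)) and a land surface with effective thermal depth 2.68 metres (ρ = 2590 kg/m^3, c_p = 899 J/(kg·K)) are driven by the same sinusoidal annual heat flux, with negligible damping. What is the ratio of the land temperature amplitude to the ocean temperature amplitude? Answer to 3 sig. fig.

C_ocean = 1020 × 3980 × 143 = 5.81×10^8 J/(m²·K).
C_land = 2590 × 899 × 2.68 = 6.24×10^6 J/(m²·K).
Undamped amplitude ∝ 1/C, so A_land/A_ocean = C_ocean/C_land = 93.0.

93.0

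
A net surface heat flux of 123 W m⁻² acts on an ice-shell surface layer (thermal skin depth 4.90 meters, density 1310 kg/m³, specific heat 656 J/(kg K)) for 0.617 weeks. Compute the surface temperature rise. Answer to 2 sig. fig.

11 K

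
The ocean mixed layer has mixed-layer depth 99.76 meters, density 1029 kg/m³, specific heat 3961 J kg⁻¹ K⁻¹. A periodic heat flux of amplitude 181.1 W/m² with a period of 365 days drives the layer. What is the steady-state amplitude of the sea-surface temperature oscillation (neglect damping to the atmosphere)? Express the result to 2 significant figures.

2.2 K

Areal heat capacity C = ρ c_p D = 1029 × 3961 × 99.76 = 4.07×10^8 J m⁻² K⁻¹.
Angular frequency ω = 2π / T = 2π / 3.15×10^7 s = 1.99×10^-7 s⁻¹.
Cω = 4.07×10^8 × 1.99×10^-7 = 81.0 W/(m²·K).
Amplitude A = F₀ / (Cω) = 181.1 / 81.0 = 2.24 K.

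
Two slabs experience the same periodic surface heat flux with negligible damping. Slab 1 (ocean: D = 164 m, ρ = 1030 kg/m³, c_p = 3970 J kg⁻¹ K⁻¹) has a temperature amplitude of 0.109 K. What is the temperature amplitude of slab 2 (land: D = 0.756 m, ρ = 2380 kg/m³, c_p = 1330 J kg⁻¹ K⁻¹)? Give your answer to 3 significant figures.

30.5 K

C_ocean = 6.71×10^8 J/(m²·K); C_land = 2.39×10^6 J/(m²·K).
A ∝ 1/C ⇒ A_land = A_ocean × C_ocean/C_land = 0.109 × 280 = 30.5 K.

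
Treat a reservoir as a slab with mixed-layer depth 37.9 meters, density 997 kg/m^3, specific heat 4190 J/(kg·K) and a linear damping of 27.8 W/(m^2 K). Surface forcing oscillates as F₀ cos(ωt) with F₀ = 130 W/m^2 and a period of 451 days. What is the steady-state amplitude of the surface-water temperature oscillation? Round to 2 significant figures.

Areal heat capacity C = ρ c_p D = 997 × 4190 × 37.9 = 1.58×10^8 J/(m²·K).
Angular frequency ω = 2π / T = 2π / 3.90×10^7 s = 1.61×10^-7 s⁻¹.
√((Cω)² + λ²) = √((25.5)² + 27.8²) = 37.7 W/(m²·K).
Amplitude A = F₀ / √((Cω)²+λ²) = 130 / 37.7 = 3.44 K.

3.4 K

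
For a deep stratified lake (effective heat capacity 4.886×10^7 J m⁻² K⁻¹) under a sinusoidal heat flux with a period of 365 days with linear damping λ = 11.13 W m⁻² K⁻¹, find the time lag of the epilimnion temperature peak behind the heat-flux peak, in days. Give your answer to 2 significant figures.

42 days

Areal heat capacity C = 4.886×10^7 J m⁻² K⁻¹ (given).
ω = 2π / 3.15×10^7 s = 1.99×10^-7 s⁻¹.
Phase lag φ = arctan(Cω/λ) = arctan(9.73/11.13) = 0.719 rad.
Time lag = φ / ω = 0.719 / 1.99×10^-7 = 3.61×10^6 s = 41.7 days.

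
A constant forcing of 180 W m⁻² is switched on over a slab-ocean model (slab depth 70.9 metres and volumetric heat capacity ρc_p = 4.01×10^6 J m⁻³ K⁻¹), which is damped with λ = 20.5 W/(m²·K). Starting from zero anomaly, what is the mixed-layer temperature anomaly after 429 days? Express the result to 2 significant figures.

Areal heat capacity C = ρc_p × D = 4.01×10^6 × 70.9 = 2.84×10^8 J m⁻² K⁻¹.
τ = C / λ = 2.84×10^8 / 20.5 = 1.39×10^7 s.
Equilibrium anomaly ΔT_eq = F / λ = 180 / 20.5 = 8.78 K.
t = 429 days = 3.71×10^7 s, so t/τ = 2.67.
ΔT(t) = ΔT_eq (1 − e^(−t/τ)) = 8.78 × (1 − e^−2.67) = 8.17 K.

8.2 K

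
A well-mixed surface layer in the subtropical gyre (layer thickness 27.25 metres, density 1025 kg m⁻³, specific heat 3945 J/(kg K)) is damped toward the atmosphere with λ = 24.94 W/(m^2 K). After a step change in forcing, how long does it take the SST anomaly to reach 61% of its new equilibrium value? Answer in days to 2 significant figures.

Areal heat capacity C = ρ c_p D = 1025 × 3945 × 27.25 = 1.10×10^8 J m⁻² K⁻¹.
τ = C / λ = 1.10×10^8 / 24.94 = 4.42×10^6 s.
Fraction reached: 1 − e^(−t/τ) = 0.61 ⇒ t = −τ ln(1 − 0.61) = τ × 0.942.
t = 4.16×10^6 s = 48.2 days.

48 days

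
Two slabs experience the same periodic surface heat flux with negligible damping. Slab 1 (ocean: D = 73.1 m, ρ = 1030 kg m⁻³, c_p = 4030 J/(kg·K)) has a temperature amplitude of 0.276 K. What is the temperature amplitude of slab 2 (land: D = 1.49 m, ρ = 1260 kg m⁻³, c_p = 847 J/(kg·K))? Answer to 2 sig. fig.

C_ocean = 3.03×10^8 J/(m²·K); C_land = 1.59×10^6 J/(m²·K).
A ∝ 1/C ⇒ A_land = A_ocean × C_ocean/C_land = 0.276 × 191 = 52.7 K.

53 K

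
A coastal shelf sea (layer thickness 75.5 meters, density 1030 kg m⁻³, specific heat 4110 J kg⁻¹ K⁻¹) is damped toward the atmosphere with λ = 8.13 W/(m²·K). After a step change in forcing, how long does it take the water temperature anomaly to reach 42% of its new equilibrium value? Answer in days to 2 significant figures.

250 days

Areal heat capacity C = ρ c_p D = 1030 × 4110 × 75.5 = 3.20×10^8 J m⁻² K⁻¹.
τ = C / λ = 3.20×10^8 / 8.13 = 3.93×10^7 s.
Fraction reached: 1 − e^(−t/τ) = 0.42 ⇒ t = −τ ln(1 − 0.42) = τ × 0.545.
t = 2.14×10^7 s = 248 days.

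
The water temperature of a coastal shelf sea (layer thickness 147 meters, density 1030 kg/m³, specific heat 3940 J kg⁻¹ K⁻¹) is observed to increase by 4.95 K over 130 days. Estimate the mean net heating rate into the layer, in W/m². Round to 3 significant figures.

263

Areal heat capacity C = ρ c_p D = 1030 × 3940 × 147 = 5.97×10^8 J/(m²·K).
Required heat per unit area: Q = C ΔT = 5.97×10^8 × 4.95 = 2.95×10^9 J/m².
Flux F = Q / Δt = 2.95×10^9 / 1.12×10^7 s = 263 W/m².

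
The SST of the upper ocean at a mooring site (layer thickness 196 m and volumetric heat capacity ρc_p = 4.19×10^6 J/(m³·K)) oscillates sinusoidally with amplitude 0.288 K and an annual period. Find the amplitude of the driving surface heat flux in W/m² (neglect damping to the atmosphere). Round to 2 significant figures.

47

Areal heat capacity C = ρc_p × D = 4.19×10^6 × 196 = 8.21×10^8 J/(m^2 K).
ω = 2π / 3.15×10^7 s = 1.99×10^-7 s⁻¹.
Cω = 8.21×10^8 × 1.99×10^-7 = 164 W/(m²·K).
F₀ = A × Cω = 0.288 × 164 = 47.1 W/m².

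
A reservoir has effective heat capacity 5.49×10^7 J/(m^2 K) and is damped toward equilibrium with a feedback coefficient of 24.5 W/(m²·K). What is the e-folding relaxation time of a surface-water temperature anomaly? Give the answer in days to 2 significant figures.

26 days

Areal heat capacity C = 5.49×10^7 J/(m^2 K) (given).
Relaxation time τ = C / λ = 5.49×10^7 / 24.5 = 2.24×10^6 s.
In days: 2.24×10^6 s / (86400 s/day) = 25.9 days.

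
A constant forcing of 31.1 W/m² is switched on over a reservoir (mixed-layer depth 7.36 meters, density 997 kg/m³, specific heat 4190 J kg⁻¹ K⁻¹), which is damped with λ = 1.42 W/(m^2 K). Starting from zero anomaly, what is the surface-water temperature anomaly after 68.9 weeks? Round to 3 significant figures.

Areal heat capacity C = ρ c_p D = 997 × 4190 × 7.36 = 3.07×10^7 J m⁻² K⁻¹.
τ = C / λ = 3.07×10^7 / 1.42 = 2.17×10^7 s.
Equilibrium anomaly ΔT_eq = F / λ = 31.1 / 1.42 = 21.9 K.
t = 68.9 weeks = 4.17×10^7 s, so t/τ = 1.92.
ΔT(t) = ΔT_eq (1 − e^(−t/τ)) = 21.9 × (1 − e^−1.92) = 18.7 K.

18.7 K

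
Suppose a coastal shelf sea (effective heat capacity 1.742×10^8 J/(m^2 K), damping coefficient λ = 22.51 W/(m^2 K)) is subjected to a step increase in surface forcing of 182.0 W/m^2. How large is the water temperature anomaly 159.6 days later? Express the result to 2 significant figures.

6.7 K

Areal heat capacity C = 1.742×10^8 J/(m^2 K) (given).
τ = C / λ = 1.74×10^8 / 22.51 = 7.74×10^6 s.
Equilibrium anomaly ΔT_eq = F / λ = 182.0 / 22.51 = 8.09 K.
t = 159.6 days = 1.38×10^7 s, so t/τ = 1.78.
ΔT(t) = ΔT_eq (1 − e^(−t/τ)) = 8.09 × (1 − e^−1.78) = 6.72 K.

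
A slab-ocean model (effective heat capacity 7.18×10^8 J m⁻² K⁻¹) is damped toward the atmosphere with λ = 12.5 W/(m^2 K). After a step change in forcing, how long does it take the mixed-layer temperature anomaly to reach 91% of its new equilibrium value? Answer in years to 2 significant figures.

4.4 years

Areal heat capacity C = 7.18×10^8 J m⁻² K⁻¹ (given).
τ = C / λ = 7.18×10^8 / 12.5 = 5.74×10^7 s.
Fraction reached: 1 − e^(−t/τ) = 0.91 ⇒ t = −τ ln(1 − 0.91) = τ × 2.41.
t = 1.38×10^8 s = 4.38 years.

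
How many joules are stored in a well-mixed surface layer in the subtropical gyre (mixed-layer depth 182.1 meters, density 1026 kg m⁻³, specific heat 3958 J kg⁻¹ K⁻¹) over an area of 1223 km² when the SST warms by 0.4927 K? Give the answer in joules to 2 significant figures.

Areal heat capacity C = ρ c_p D = 1026 × 3958 × 182.1 = 7.39×10^8 J m⁻² K⁻¹.
Heat per unit area: q = C ΔT = 7.39×10^8 × 0.4927 = 3.64×10^8 J/m².
Total heat: Q = q × A = 3.64×10^8 × (1223 × 10⁶ m²) = 4.46×10^17 J.

4.5×10^17 J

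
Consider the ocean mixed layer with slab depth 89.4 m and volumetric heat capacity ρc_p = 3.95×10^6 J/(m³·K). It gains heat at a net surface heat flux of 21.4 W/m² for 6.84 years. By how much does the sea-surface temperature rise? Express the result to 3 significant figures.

13.1 K

Areal heat capacity C = ρc_p × D = 3.95×10^6 × 89.4 = 3.53×10^8 J/(m^2 K).
Net heat input Q = F Δt = 21.4 × (6.84 years × 3.156×10^7 s/year) = 4.62×10^9 J/m².
ΔT = Q / C = 4.62×10^9 / 3.53×10^8 = 13.1 K.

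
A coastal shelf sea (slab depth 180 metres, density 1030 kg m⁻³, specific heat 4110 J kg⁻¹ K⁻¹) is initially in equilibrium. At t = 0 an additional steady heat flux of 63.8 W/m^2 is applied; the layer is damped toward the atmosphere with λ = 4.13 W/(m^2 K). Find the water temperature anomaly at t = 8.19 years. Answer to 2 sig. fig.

Areal heat capacity C = ρ c_p D = 1030 × 4110 × 180 = 7.62×10^8 J/(m^2 K).
τ = C / λ = 7.62×10^8 / 4.13 = 1.85×10^8 s.
Equilibrium anomaly ΔT_eq = F / λ = 63.8 / 4.13 = 15.4 K.
t = 8.19 years = 2.58×10^8 s, so t/τ = 1.40.
ΔT(t) = ΔT_eq (1 − e^(−t/τ)) = 15.4 × (1 − e^−1.40) = 11.6 K.

12 K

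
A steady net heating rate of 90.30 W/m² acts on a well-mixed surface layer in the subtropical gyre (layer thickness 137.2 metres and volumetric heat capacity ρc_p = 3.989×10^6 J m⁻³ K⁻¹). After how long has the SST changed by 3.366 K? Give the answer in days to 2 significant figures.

Areal heat capacity C = ρc_p × D = 3.989×10^6 × 137.2 = 5.47×10^8 J/(m^2 K).
Time required: Δt = C ΔT / F = 5.47×10^8 × 3.366 / 90.30 = 2.04×10^7 s.
In days: 2.04×10^7 s / (86400 s/day) = 236 days.

240 days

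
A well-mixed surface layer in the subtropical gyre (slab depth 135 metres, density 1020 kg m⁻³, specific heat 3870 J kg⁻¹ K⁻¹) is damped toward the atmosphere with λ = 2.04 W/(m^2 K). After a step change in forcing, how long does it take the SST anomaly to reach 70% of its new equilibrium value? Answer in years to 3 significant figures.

Areal heat capacity C = ρ c_p D = 1020 × 3870 × 135 = 5.33×10^8 J m⁻² K⁻¹.
τ = C / λ = 5.33×10^8 / 2.04 = 2.61×10^8 s.
Fraction reached: 1 − e^(−t/τ) = 0.70 ⇒ t = −τ ln(1 − 0.70) = τ × 1.20.
t = 3.15×10^8 s = 9.97 years.

9.97 years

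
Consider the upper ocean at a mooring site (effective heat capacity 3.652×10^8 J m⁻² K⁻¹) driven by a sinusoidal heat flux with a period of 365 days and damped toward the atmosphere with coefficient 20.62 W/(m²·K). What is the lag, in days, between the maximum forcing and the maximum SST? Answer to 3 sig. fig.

75.2 days

Areal heat capacity C = 3.652×10^8 J m⁻² K⁻¹ (given).
ω = 2π / 3.15×10^7 s = 1.99×10^-7 s⁻¹.
Phase lag φ = arctan(Cω/λ) = arctan(72.8/20.62) = 1.29 rad.
Time lag = φ / ω = 1.29 / 1.99×10^-7 = 6.50×10^6 s = 75.2 days.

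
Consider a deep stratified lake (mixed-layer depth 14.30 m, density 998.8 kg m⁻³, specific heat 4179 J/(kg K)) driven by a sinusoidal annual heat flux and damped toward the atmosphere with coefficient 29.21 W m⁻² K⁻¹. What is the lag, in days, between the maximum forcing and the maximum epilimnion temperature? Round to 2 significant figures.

22 days

Areal heat capacity C = ρ c_p D = 998.8 × 4179 × 14.30 = 5.97×10^7 J/(m^2 K).
ω = 2π / 3.15×10^7 s = 1.99×10^-7 s⁻¹.
Phase lag φ = arctan(Cω/λ) = arctan(11.9/29.21) = 0.387 rad.
Time lag = φ / ω = 0.387 / 1.99×10^-7 = 1.94×10^6 s = 22.5 days.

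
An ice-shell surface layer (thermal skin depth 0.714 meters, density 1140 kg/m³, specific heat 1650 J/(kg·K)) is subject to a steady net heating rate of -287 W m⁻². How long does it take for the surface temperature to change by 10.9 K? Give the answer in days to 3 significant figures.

0.590 days

Areal heat capacity C = ρ c_p D = 1140 × 1650 × 0.714 = 1.34×10^6 J/(m²·K).
Time required: Δt = C ΔT / F = 1.34×10^6 × -10.9 / -287 = 51000 s.
In days: 51000 s / (86400 s/day) = 0.590 days.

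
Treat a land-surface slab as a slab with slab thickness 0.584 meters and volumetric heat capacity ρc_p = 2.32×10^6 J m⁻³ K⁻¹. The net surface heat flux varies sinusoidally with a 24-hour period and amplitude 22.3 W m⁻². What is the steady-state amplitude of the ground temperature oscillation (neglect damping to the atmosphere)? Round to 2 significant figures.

0.23 K

Areal heat capacity C = ρc_p × D = 2.32×10^6 × 0.584 = 1.35×10^6 J m⁻² K⁻¹.
Angular frequency ω = 2π / T = 2π / 86400 s = 7.27×10^-5 s⁻¹.
Cω = 1.35×10^6 × 7.27×10^-5 = 98.5 W/(m²·K).
Amplitude A = F₀ / (Cω) = 22.3 / 98.5 = 0.226 K.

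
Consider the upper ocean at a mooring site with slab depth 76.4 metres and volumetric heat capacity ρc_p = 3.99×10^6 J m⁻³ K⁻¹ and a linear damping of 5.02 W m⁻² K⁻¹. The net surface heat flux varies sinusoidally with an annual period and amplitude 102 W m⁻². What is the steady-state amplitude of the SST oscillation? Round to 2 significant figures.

Areal heat capacity C = ρc_p × D = 3.99×10^6 × 76.4 = 3.05×10^8 J/(m²·K).
Angular frequency ω = 2π / T = 2π / 3.15×10^7 s = 1.99×10^-7 s⁻¹.
√((Cω)² + λ²) = √((60.7)² + 5.02²) = 60.9 W/(m²·K).
Amplitude A = F₀ / √((Cω)²+λ²) = 102 / 60.9 = 1.67 K.

1.7 K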